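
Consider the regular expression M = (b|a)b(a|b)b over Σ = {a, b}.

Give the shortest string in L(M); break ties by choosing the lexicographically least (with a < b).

abab

By inspection of the expression, no string of length less than 4 matches, and abab is the lexicographically first match of length 4.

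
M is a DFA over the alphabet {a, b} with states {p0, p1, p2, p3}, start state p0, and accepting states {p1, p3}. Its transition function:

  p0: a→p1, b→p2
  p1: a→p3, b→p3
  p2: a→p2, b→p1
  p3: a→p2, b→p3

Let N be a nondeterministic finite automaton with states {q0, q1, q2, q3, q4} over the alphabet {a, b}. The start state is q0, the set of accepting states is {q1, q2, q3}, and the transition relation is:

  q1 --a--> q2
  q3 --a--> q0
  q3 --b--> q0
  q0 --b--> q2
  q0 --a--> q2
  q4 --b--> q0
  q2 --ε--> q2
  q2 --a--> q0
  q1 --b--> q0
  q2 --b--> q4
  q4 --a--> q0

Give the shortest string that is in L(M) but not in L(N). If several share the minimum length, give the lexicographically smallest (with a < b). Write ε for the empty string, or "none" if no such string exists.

aa

The string aa is accepted by M but not by N.
No shorter string lies in the difference, and aa is the lexicographically first length-2 string in L(M) \ L(N).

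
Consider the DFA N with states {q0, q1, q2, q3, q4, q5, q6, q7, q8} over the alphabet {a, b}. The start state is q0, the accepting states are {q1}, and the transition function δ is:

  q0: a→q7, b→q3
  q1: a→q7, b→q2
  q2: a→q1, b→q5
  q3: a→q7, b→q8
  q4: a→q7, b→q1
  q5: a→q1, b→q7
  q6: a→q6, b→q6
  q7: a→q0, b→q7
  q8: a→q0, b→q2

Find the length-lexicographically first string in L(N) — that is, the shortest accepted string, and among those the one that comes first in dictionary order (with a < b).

A breadth-first search from q0 reaches an accepting state first via the path q0 → q3 → q8 → q2 → q1 on input bbba.
No string of length < 4 is accepted (BFS exhausts all shorter strings without reaching an accepting state), and bbba is the lexicographically least accepting string of length 4.

bbba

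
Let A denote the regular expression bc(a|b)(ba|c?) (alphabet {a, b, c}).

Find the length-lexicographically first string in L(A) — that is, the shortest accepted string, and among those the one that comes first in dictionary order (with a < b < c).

By inspection of the expression, no string of length less than 3 matches, and bca is the lexicographically first match of length 3.

bca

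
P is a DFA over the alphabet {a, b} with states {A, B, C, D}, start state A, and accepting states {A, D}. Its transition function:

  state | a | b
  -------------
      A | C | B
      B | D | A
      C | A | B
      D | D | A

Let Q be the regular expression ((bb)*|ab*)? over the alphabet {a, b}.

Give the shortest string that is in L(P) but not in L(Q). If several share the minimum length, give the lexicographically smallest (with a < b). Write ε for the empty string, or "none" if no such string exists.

aa

The string aa is accepted by P but not by Q.
No shorter string lies in the difference, and aa is the lexicographically first length-2 string in L(P) \ L(Q).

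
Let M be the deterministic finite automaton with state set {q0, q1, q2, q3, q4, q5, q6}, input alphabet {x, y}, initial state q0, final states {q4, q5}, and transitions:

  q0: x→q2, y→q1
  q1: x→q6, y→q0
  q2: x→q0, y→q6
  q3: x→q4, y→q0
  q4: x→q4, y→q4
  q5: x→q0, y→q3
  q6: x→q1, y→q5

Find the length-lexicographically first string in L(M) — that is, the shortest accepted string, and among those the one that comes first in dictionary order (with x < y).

xyy

A breadth-first search from q0 reaches an accepting state first via the path q0 → q2 → q6 → q5 on input xyy.
No string of length < 3 is accepted (BFS exhausts all shorter strings without reaching an accepting state), and xyy is the lexicographically least accepting string of length 3.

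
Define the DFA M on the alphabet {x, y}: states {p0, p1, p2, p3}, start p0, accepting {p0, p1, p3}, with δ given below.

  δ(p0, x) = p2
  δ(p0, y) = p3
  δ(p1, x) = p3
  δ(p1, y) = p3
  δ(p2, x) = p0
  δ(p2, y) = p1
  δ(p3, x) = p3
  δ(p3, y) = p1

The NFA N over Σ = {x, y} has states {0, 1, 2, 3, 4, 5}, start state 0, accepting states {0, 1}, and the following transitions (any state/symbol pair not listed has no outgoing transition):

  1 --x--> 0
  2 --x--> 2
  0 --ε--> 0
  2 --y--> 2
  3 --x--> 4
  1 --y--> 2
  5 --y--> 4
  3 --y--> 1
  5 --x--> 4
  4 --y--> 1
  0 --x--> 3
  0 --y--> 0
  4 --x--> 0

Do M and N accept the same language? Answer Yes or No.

No

The string xx is accepted by M but rejected by N.
So L(M) ≠ L(N).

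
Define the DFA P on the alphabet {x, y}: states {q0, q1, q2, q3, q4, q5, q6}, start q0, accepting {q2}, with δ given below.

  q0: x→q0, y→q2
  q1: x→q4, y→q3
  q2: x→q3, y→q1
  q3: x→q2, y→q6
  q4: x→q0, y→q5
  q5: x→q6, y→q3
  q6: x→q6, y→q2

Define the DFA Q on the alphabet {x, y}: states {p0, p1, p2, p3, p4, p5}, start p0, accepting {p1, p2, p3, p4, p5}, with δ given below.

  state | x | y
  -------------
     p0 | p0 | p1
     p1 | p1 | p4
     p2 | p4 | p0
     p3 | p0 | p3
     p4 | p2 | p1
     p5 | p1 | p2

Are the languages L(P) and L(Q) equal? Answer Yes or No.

No

The string yxyxy is accepted by P but rejected by Q.
So L(P) ≠ L(Q).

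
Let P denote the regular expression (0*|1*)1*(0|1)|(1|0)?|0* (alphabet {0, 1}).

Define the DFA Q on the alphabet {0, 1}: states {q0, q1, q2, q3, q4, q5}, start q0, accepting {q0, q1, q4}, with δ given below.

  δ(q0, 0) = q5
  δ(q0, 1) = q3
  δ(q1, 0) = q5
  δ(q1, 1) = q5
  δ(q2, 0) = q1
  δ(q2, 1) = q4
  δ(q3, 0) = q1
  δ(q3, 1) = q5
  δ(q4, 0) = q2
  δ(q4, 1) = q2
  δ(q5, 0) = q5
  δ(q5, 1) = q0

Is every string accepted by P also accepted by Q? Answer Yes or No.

No

The string 0 is in L(P) but not in L(Q).
So L(P) ⊄ L(Q).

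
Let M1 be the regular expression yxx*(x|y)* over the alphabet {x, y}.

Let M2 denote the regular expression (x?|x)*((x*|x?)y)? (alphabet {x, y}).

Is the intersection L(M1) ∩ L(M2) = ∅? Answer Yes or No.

Yes

Converting the expression M1 to a DFA (subset construction, then merging equivalent states) gives the minimal DFA with states {r0, r1, r2, r3}, start state r0, accepting states {r3} and transitions r0: x→r1, y→r2; r1: x→r1, y→r1; r2: x→r3, y→r1; r3: x→r3, y→r3.
Converting the expression M2 to a DFA (subset construction, then merging equivalent states) gives the minimal DFA with states {t0, t1, t2}, start state t0, accepting states {t0, t1} and transitions t0: x→t0, y→t1; t1: x→t2, y→t2; t2: x→t2, y→t2.
Exploring the product automaton M1 × M2 from the start pair (r0, t0), following both machines on each input symbol, reaches 6 state pairs: (r0, t0), (r1, t0), (r2, t1), (r1, t1), (r3, t2), (r1, t2).
M1 accepts in {r3} and M2 accepts in {t0, t1}; no reachable pair has both components accepting, so no string drives both machines to acceptance simultaneously and L(M1) ∩ L(M2) = ∅.
So no string is accepted by both, and the intersection is empty.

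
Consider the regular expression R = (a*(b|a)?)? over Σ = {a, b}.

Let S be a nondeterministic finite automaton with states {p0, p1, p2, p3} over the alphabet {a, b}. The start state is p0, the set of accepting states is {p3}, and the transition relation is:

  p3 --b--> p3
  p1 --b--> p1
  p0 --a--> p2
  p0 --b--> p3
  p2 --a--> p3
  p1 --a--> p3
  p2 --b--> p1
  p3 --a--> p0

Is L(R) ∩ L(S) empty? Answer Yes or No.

The string b is accepted by both R and S.
Hence L(R) ∩ L(S) ≠ ∅.

No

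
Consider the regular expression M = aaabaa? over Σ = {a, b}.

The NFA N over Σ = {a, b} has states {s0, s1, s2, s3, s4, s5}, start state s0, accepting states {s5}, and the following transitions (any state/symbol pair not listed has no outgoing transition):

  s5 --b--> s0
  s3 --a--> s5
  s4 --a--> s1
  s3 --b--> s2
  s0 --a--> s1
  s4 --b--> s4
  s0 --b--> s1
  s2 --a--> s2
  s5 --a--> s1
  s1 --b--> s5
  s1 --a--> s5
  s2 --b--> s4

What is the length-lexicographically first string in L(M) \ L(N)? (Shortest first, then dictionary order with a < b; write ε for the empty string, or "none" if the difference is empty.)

aaaba

The string aaaba is accepted by M but not by N.
No shorter string lies in the difference, and aaaba is the lexicographically first length-5 string in L(M) \ L(N).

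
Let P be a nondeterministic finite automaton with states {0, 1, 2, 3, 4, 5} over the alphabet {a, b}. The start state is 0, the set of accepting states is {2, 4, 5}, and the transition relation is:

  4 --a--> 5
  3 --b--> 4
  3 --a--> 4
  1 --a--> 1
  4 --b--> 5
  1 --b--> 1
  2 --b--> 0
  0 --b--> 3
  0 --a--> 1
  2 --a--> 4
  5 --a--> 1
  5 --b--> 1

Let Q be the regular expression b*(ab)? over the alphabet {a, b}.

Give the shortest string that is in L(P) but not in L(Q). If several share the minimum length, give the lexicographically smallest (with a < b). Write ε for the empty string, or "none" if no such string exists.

The string ba is accepted by P but not by Q.
No shorter string lies in the difference, and ba is the lexicographically first length-2 string in L(P) \ L(Q).

ba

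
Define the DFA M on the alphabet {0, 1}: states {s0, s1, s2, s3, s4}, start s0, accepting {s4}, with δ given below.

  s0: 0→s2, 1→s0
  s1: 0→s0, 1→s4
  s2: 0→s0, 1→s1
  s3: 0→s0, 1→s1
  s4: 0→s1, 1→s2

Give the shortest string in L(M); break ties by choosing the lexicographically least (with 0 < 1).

A breadth-first search from s0 reaches an accepting state first via the path s0 → s2 → s1 → s4 on input 011.
No string of length < 3 is accepted (BFS exhausts all shorter strings without reaching an accepting state), and 011 is the lexicographically least accepting string of length 3.

011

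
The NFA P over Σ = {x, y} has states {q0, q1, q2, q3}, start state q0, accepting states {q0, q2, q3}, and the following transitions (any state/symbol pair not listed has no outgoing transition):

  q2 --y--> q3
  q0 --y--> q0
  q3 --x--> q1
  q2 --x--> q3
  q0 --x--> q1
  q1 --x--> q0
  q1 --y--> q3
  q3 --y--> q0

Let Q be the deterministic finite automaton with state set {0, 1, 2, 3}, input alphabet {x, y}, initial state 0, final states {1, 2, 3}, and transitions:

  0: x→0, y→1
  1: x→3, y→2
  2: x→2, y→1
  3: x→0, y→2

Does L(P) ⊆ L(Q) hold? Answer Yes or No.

The empty string ε is in L(P) but not in L(Q).
So L(P) ⊄ L(Q).

No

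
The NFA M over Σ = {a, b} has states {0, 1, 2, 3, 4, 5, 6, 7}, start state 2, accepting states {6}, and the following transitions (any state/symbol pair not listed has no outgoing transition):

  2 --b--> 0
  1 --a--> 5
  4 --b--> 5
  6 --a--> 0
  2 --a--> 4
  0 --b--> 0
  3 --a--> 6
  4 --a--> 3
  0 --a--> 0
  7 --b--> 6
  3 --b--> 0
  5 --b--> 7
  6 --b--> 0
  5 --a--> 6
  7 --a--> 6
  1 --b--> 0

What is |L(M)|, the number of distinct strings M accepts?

4

The useful subgraph on states {2, 3, 4, 5, 6, 7} is acyclic, so L(M) is finite; the longest accepting path visits 5 useful states, giving maximum string length 4.
Counting accepting paths from 2 by length: 2 of length 3, 2 of length 4. Total 4.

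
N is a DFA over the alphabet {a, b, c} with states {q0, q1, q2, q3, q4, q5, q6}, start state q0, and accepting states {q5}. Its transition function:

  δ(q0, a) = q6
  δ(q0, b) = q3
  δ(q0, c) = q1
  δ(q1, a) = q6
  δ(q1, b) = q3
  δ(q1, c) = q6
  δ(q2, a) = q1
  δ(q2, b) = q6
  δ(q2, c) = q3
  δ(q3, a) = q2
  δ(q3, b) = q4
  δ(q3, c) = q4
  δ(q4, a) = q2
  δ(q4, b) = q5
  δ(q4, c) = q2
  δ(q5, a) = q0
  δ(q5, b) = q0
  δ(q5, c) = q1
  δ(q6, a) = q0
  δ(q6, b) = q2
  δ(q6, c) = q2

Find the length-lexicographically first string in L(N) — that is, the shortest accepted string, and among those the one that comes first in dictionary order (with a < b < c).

bbb

A breadth-first search from q0 reaches an accepting state first via the path q0 → q3 → q4 → q5 on input bbb.
No string of length < 3 is accepted (BFS exhausts all shorter strings without reaching an accepting state), and bbb is the lexicographically least accepting string of length 3.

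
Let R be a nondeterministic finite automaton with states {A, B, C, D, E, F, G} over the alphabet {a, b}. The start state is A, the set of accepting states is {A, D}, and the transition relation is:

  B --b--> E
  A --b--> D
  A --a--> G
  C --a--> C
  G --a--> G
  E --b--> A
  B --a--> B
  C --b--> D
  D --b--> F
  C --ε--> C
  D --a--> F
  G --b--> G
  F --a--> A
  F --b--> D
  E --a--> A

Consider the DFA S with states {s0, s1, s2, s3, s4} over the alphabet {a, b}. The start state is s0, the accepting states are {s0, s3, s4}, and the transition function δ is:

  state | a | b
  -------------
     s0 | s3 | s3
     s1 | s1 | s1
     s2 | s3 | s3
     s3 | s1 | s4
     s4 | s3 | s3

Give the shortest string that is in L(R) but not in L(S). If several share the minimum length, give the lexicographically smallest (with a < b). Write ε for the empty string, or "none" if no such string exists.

baa

The string baa is accepted by R but not by S.
No shorter string lies in the difference, and baa is the lexicographically first length-3 string in L(R) \ L(S).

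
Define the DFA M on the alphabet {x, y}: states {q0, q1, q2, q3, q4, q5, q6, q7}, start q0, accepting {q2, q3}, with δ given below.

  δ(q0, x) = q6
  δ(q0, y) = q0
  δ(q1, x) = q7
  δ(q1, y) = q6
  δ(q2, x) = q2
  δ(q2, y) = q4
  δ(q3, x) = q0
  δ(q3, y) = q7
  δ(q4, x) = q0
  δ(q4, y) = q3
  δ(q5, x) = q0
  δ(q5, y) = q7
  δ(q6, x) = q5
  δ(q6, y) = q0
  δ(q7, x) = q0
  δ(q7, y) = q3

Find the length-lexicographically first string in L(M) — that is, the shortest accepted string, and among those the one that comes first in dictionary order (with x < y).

xxyy

A breadth-first search from q0 reaches an accepting state first via the path q0 → q6 → q5 → q7 → q3 on input xxyy.
No string of length < 4 is accepted (BFS exhausts all shorter strings without reaching an accepting state), and xxyy is the lexicographically least accepting string of length 4.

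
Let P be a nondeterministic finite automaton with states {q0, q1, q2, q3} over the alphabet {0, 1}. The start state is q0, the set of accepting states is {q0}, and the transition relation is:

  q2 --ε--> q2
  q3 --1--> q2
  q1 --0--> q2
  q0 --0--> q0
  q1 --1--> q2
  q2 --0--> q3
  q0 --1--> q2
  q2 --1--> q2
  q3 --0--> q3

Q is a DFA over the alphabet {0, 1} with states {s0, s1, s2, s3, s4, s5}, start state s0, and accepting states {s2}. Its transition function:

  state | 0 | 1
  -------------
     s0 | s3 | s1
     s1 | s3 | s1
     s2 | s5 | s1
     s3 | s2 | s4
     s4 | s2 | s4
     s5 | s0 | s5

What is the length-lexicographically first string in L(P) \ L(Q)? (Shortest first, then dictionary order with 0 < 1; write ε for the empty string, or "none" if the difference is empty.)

The empty string ε is accepted by P but not by Q.
Since ε is the unique shortest string, it is the required witness.

ε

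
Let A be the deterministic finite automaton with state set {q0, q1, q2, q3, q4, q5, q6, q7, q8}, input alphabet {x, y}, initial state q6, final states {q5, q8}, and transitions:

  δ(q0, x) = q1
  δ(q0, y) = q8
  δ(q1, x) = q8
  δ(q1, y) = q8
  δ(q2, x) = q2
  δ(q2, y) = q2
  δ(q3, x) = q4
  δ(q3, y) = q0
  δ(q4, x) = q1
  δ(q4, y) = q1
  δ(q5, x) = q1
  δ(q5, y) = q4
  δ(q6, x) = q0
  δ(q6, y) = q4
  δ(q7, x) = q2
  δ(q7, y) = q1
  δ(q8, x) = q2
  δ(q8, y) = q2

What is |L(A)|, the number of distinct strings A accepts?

7

The useful subgraph on states {q0, q1, q4, q6, q8} is acyclic, so L(A) is finite; the longest accepting path visits 4 useful states, giving maximum string length 3.
Counting accepting paths from q6 by length: 1 of length 2, 6 of length 3. Total 7.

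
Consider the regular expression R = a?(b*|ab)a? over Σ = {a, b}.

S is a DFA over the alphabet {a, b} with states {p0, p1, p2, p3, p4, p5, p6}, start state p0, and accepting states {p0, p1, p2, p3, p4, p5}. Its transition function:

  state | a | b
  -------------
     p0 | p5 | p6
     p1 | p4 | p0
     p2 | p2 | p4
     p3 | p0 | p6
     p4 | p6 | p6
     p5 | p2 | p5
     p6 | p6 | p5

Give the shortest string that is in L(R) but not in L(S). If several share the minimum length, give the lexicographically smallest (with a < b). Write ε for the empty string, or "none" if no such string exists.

b

The string b is accepted by R but not by S.
No shorter string lies in the difference, and b is the lexicographically first length-1 string in L(R) \ L(S).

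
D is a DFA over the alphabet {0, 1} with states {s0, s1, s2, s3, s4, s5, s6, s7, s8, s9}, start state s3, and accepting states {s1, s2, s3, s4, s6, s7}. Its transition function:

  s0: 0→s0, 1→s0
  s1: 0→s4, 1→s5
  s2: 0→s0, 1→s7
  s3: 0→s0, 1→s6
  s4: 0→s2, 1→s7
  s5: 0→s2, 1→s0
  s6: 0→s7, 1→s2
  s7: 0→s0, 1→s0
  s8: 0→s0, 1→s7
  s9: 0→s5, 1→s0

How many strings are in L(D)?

The useful subgraph on states {s2, s3, s6, s7} is acyclic, so L(D) is finite; the longest accepting path visits 4 useful states, giving maximum string length 3.
Counting accepting paths from s3 by length: 1 of length 0, 1 of length 1, 2 of length 2, 1 of length 3. Total 5.

5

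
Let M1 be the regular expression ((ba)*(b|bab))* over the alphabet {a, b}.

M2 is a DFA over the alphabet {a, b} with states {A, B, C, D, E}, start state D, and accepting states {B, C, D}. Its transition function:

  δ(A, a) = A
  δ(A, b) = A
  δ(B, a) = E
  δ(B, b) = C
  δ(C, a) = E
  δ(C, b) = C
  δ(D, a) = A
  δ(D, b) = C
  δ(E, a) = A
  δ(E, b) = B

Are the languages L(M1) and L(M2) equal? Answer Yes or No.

Yes

Converting the expression M1 to a DFA (subset construction, then merging equivalent states) gives the minimal DFA with states {r0, r1, r2, r3}, start state r0, accepting states {r0, r2} and transitions r0: a→r1, b→r2; r1: a→r1, b→r1; r2: a→r3, b→r2; r3: a→r1, b→r2.
Exploring the product automaton M1 × M2 from the start pair (r0, D), following both machines on each input symbol, reaches 5 state pairs: (r0, D), (r1, A), (r2, C), (r3, E), (r2, B).
M1 accepts in {r0, r2} and M2 accepts in {B, C, D}. In every reachable pair the two components are either both accepting — (r0, D), (r2, C), (r2, B) — or both non-accepting, so no string is accepted by exactly one of the machines: L(M1) \ L(M2) and L(M2) \ L(M1) are both empty.
Hence every string is accepted by M1 iff it is accepted by M2, and the two languages coincide.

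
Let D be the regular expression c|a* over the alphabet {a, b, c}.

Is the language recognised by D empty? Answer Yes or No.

The empty string ε matches the expression, so it belongs to L(D).
Since L(D) contains at least one string, it is not empty.

No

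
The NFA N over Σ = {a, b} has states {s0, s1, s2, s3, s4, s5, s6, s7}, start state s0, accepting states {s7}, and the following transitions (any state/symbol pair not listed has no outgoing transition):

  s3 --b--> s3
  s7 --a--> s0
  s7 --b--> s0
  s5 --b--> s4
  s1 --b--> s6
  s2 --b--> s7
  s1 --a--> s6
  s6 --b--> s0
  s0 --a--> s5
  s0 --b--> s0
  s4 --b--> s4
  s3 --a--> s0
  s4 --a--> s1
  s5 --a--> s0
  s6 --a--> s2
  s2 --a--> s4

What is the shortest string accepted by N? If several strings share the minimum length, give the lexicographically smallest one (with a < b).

A breadth-first search from s0 reaches an accepting state first via the path s0 → s5 → s4 → s1 → s6 → s2 → s7 on input abaaab.
No string of length < 6 is accepted (BFS exhausts all shorter strings without reaching an accepting state), and abaaab is the lexicographically least accepting string of length 6.

abaaab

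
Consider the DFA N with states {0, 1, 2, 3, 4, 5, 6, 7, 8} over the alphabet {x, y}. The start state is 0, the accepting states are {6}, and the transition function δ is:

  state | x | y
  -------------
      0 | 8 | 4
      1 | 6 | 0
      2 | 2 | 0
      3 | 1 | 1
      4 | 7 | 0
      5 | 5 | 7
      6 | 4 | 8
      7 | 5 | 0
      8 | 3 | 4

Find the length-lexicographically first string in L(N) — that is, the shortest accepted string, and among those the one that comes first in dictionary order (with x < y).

A breadth-first search from 0 reaches an accepting state first via the path 0 → 8 → 3 → 1 → 6 on input xxxx.
No string of length < 4 is accepted (BFS exhausts all shorter strings without reaching an accepting state), and xxxx is the lexicographically least accepting string of length 4.

xxxx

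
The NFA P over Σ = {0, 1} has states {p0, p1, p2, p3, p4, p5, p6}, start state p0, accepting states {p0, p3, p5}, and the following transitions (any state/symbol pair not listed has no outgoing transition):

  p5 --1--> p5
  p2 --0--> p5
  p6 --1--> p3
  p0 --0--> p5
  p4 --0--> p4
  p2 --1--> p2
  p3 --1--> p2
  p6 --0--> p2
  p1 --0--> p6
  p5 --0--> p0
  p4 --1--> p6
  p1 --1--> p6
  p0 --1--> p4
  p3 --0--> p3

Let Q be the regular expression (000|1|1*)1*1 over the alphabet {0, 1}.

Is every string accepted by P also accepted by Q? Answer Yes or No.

No

The empty string ε is in L(P) but not in L(Q).
So L(P) ⊄ L(Q).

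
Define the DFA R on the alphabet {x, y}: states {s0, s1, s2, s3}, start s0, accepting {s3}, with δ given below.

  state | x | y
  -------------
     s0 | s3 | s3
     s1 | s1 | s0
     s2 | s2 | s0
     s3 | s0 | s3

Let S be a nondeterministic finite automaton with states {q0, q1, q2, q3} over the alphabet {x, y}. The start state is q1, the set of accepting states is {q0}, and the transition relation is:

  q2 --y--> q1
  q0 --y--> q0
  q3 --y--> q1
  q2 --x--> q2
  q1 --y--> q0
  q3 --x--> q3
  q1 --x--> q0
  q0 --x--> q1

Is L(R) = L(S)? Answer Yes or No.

Exploring the product automaton R × S from the start pair (s0, q1), following both machines on each input symbol, reaches 2 state pairs: (s0, q1), (s3, q0).
R accepts in {s3} and S accepts in {q0}. In every reachable pair the two components are either both accepting — (s3, q0) — or both non-accepting, so no string is accepted by exactly one of the machines: L(R) \ L(S) and L(S) \ L(R) are both empty.
Hence every string is accepted by R iff it is accepted by S, and the two languages coincide.

Yes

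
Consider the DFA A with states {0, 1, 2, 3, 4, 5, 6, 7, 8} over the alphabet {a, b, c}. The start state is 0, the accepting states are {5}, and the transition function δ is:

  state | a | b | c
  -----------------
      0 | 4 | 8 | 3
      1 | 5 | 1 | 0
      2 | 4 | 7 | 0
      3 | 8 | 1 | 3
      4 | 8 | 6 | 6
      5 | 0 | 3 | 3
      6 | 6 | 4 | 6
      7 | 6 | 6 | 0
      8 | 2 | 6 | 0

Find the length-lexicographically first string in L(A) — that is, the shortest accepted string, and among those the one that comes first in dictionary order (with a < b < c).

cba

A breadth-first search from 0 reaches an accepting state first via the path 0 → 3 → 1 → 5 on input cba.
No string of length < 3 is accepted (BFS exhausts all shorter strings without reaching an accepting state), and cba is the lexicographically least accepting string of length 3.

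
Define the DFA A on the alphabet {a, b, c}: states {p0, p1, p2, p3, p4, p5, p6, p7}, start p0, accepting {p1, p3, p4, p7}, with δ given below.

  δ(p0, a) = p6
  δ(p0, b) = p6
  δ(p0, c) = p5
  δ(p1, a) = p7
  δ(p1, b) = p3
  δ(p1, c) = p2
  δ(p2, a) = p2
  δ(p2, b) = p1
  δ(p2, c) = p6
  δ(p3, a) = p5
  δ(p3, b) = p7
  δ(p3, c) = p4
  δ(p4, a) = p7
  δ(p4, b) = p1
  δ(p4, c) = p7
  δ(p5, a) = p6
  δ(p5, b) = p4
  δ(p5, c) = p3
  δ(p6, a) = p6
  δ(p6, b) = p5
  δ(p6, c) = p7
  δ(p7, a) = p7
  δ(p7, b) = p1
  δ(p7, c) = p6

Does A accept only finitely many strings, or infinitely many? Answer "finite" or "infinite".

State p1 is reachable from the start and can reach an accepting state, and it lies on the cycle p1 → p2 → p1.
Traversing that cycle any number of times yields accepted strings of unbounded length, so the language is infinite.

infinite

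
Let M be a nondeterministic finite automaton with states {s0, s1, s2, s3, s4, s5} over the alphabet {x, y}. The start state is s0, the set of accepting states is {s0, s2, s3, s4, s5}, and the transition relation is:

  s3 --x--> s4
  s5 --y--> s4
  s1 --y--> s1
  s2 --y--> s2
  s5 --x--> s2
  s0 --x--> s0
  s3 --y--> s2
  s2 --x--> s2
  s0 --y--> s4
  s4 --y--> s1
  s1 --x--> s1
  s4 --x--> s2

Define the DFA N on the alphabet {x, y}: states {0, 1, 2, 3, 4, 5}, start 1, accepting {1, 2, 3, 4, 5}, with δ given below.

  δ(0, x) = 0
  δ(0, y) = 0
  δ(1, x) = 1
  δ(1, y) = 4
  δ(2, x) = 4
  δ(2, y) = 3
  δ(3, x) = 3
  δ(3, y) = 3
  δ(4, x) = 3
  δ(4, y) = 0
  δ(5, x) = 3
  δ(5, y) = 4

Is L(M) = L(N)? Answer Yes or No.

Yes

Exploring the product automaton M × N from the start pair (s0, 1), following both machines on each input symbol, reaches 4 state pairs: (s0, 1), (s4, 4), (s2, 3), (s1, 0).
M accepts in {s0, s2, s3, s4, s5} and N accepts in {1, 2, 3, 4, 5}. In every reachable pair the two components are either both accepting — (s0, 1), (s4, 4), (s2, 3) — or both non-accepting, so no string is accepted by exactly one of the machines: L(M) \ L(N) and L(N) \ L(M) are both empty.
Hence every string is accepted by M iff it is accepted by N, and the two languages coincide.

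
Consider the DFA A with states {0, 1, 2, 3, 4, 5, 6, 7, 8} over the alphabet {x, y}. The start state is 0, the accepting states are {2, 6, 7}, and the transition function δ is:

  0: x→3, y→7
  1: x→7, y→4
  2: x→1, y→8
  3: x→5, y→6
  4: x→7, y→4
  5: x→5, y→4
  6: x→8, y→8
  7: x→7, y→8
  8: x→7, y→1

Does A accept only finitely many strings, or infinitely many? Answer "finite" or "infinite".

State 4 is reachable from the start and can reach an accepting state, and it lies on the cycle 4 → 4.
Traversing that cycle any number of times yields accepted strings of unbounded length, so the language is infinite.

infinite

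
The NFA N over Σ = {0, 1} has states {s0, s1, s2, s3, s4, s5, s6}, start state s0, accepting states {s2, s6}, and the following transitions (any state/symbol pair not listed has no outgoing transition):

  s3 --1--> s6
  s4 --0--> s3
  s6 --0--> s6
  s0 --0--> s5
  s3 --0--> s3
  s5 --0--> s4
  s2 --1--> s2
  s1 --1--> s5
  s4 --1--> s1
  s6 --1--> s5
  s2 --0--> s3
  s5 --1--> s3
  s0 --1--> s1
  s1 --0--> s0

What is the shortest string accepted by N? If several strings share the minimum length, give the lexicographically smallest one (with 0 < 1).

011

A breadth-first search from s0 reaches an accepting state first via the path s0 → s5 → s3 → s6 on input 011.
No string of length < 3 is accepted (BFS exhausts all shorter strings without reaching an accepting state), and 011 is the lexicographically least accepting string of length 3.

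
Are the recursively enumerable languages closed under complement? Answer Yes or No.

If both L and its complement were r.e., running the two recognisers in parallel would decide L, so L would be recursive; but there are r.e. languages that are not recursive (e.g. the halting problem), and their complements are therefore not r.e.

No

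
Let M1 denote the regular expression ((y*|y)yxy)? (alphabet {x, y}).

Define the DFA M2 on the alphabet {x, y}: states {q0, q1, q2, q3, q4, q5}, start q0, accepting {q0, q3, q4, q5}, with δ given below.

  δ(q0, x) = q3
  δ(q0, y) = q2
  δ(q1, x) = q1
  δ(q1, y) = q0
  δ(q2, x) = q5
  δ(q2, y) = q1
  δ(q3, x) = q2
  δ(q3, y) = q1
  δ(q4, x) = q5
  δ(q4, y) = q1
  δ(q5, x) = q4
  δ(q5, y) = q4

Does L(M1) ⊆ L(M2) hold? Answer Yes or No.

The string yyyxy is in L(M1) but not in L(M2).
So L(M1) ⊄ L(M2).

No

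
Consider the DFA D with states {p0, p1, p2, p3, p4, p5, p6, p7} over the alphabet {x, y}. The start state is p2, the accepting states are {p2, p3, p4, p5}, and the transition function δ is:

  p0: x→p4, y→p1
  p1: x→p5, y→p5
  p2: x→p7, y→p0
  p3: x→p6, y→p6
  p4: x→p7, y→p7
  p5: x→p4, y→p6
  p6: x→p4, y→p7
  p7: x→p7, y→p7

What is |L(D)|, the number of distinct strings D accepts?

8

The useful subgraph on states {p0, p1, p2, p4, p5, p6} is acyclic, so L(D) is finite; the longest accepting path visits 6 useful states, giving maximum string length 5.
Counting accepting paths from p2 by length: 1 of length 0, 1 of length 2, 2 of length 3, 2 of length 4, 2 of length 5. Total 8.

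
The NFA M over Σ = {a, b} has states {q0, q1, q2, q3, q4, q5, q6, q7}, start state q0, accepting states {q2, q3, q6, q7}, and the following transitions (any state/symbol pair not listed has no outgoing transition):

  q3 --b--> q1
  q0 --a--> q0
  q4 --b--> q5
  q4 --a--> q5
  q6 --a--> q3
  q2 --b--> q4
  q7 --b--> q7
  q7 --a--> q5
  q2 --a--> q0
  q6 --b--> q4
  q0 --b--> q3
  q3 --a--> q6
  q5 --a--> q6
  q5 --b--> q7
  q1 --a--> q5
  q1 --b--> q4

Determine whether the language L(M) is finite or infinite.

State q0 is reachable from the start and can reach an accepting state, and it lies on the cycle q0 → q0.
Traversing that cycle any number of times yields accepted strings of unbounded length, so the language is infinite.

infinite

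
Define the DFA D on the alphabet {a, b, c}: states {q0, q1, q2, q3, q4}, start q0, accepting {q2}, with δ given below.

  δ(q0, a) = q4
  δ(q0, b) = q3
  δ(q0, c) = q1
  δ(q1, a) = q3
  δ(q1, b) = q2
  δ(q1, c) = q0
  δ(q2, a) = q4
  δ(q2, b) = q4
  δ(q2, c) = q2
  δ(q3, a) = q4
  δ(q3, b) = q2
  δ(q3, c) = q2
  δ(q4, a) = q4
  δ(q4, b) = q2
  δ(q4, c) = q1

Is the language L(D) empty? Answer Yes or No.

No

The string ab is accepted: the run q0 → q4 → q2 ends in the accepting state q2.
Since at least one string is accepted, L(D) is not empty.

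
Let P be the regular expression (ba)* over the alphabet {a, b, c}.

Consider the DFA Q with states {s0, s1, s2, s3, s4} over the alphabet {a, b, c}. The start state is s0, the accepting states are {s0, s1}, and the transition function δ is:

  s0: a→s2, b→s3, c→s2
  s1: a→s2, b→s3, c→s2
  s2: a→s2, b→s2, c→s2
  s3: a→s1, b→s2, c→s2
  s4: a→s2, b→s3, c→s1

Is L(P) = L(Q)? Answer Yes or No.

Yes

Converting the expression P to a DFA (subset construction, then merging equivalent states) gives the minimal DFA with states {p0, p1, p2}, start state p0, accepting states {p0} and transitions p0: a→p1, b→p2, c→p1; p1: a→p1, b→p1, c→p1; p2: a→p0, b→p1, c→p1.
Exploring the product automaton P × Q from the start pair (p0, s0), following both machines on each input symbol, reaches 4 state pairs: (p0, s0), (p1, s2), (p2, s3), (p0, s1).
P accepts in {p0} and Q accepts in {s0, s1}. In every reachable pair the two components are either both accepting — (p0, s0), (p0, s1) — or both non-accepting, so no string is accepted by exactly one of the machines: L(P) \ L(Q) and L(Q) \ L(P) are both empty.
Hence every string is accepted by P iff it is accepted by Q, and the two languages coincide.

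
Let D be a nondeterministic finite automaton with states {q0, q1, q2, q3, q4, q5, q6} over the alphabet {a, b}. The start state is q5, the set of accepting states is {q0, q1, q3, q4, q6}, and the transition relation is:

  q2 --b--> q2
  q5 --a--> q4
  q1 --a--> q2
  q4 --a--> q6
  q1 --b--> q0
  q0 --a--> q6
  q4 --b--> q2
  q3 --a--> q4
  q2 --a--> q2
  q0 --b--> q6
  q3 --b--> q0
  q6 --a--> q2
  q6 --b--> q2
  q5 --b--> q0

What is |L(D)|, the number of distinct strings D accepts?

The useful subgraph on states {q0, q4, q5, q6} is acyclic, so L(D) is finite; the longest accepting path visits 3 useful states, giving maximum string length 2.
Counting accepting paths from q5 by length: 2 of length 1, 3 of length 2. Total 5.

5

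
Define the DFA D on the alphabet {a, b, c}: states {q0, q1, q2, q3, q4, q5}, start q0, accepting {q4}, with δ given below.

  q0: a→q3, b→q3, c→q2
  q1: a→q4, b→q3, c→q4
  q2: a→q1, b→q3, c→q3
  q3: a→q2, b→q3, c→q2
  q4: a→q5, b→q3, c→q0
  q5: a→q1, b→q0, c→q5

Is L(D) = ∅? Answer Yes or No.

No

The string caa is accepted: the run q0 → q2 → q1 → q4 ends in the accepting state q4.
Since at least one string is accepted, L(D) is not empty.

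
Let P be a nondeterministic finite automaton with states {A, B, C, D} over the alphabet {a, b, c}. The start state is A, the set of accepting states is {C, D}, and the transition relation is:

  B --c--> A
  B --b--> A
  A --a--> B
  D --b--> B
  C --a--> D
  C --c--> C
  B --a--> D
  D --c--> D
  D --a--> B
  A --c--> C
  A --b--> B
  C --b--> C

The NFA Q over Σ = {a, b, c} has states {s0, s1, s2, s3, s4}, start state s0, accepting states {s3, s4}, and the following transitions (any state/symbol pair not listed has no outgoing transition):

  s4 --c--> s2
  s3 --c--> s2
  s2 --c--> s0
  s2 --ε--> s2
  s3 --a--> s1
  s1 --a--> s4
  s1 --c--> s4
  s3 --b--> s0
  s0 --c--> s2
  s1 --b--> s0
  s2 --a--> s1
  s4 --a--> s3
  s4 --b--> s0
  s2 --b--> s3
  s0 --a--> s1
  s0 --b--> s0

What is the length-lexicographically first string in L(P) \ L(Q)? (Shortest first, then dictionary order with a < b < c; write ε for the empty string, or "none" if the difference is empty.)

c

The string c is accepted by P but not by Q.
No shorter string lies in the difference, and c is the lexicographically first length-1 string in L(P) \ L(Q).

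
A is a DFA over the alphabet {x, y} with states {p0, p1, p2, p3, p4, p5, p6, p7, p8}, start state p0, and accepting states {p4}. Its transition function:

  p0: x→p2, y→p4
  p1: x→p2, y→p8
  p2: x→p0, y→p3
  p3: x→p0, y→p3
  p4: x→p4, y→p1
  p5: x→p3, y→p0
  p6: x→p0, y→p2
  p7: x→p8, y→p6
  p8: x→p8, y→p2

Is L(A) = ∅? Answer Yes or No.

The string y is accepted: the run p0 → p4 ends in the accepting state p4.
Since at least one string is accepted, L(A) is not empty.

No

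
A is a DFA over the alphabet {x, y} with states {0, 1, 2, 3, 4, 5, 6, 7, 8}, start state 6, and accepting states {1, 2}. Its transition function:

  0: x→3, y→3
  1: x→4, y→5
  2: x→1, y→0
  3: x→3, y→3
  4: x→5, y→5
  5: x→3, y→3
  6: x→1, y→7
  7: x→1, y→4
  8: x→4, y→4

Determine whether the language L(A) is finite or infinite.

The useful states (reachable from 6 and able to reach an accepting state) are {1, 6, 7}.
Restricted to these states the transition graph has no cycle, so every accepting path has bounded length and L is finite.

finite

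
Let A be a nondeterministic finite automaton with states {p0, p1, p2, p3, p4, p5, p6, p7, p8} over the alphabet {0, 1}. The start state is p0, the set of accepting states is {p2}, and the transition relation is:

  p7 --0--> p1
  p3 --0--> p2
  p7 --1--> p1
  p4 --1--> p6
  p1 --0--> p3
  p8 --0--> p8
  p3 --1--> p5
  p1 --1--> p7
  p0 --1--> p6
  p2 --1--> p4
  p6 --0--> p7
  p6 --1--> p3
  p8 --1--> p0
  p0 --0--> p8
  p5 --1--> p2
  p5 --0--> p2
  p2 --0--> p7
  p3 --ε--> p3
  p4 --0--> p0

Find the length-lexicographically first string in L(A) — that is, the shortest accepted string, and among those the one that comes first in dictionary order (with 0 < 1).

110

A breadth-first search from p0 reaches an accepting state first via the path p0 → p6 → p3 → p2 on input 110.
No string of length < 3 is accepted (BFS exhausts all shorter strings without reaching an accepting state), and 110 is the lexicographically least accepting string of length 3.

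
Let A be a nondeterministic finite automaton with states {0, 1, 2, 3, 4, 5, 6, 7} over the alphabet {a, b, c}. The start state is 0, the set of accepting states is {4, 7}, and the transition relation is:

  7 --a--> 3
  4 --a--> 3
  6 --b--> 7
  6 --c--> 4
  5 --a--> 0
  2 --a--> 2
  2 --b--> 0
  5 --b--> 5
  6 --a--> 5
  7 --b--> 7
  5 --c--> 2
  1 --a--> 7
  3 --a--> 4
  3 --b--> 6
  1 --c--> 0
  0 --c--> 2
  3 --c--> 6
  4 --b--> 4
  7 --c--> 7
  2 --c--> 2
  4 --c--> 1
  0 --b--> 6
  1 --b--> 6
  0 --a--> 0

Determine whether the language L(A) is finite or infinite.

State 0 is reachable from the start and can reach an accepting state, and it lies on the cycle 0 → 0.
Traversing that cycle any number of times yields accepted strings of unbounded length, so the language is infinite.

infinite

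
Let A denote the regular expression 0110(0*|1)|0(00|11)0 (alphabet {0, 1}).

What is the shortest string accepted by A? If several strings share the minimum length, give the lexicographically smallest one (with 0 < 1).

0000

By inspection of the expression, no string of length less than 4 matches, and 0000 is the lexicographically first match of length 4.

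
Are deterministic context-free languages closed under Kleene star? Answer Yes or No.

L = {c aⁿbⁿ : n≥0} ∪ {cc aⁿb²ⁿ : n≥0} is a DCFL (the number of leading c's fixes which ratio the DPDA checks), but L* is not. Every word of L starts with c, so in a factorisation of the string cc aⁱbʲ (i≥1) into words of L each factor begins at one of the two c's: either the whole string is a single word of L (forcing j = 2i), or it splits as c · (c aⁱbʲ) with c ∈ L (take n = 0) and c aⁱbʲ ∈ L (forcing j = i). Thus L* ∩ cca⁺b* = {cc aⁿbⁿ : n≥1} ∪ {cc aⁿb²ⁿ : n≥1}. A DPDA for L* would give one for this intersection with a regular set, and, started from its configuration after reading cc, one for {aⁿbⁿ : n≥1} ∪ {aⁿb²ⁿ : n≥1}, which no deterministic PDA accepts (a DPDA for it would have a single run on aⁿb²ⁿ, accepting after the prefix aⁿbⁿ and accepting again after n more b's; an ordinary PDA that simulates it on a's and b's and, at any moment when it is accepting, may switch to reading only a fresh letter d while feeding each d to the simulation as a b, would accept aⁱbʲdᵏ (k≥1) exactly when both aⁱbʲ and aⁱbʲ⁺ᵏ are in the language, i.e. its language intersected with the regular set a*b*d⁺ would be exactly {aⁿbⁿdⁿ : n≥1} — impossible, since context-free languages are closed under intersection with regular sets and {aⁿbⁿdⁿ} is not context-free). So L* is not a DCFL.

No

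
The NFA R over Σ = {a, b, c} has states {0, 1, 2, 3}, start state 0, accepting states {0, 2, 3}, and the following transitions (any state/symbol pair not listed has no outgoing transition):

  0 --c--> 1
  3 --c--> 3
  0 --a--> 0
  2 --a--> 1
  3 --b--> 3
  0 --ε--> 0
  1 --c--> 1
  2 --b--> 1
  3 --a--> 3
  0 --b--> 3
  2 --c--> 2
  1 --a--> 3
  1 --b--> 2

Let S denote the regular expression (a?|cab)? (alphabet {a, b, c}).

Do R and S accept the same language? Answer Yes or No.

No

The string b is accepted by R but rejected by S.
So L(R) ≠ L(S).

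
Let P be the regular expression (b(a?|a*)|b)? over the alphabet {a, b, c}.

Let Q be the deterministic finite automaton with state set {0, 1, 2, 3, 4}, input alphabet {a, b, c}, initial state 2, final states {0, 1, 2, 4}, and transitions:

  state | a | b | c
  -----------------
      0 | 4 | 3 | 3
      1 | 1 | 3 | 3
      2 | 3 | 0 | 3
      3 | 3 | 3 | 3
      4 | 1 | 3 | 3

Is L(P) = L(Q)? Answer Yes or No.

Yes

Converting the expression P to a DFA (subset construction, then merging equivalent states) gives the minimal DFA with states {p0, p1, p2}, start state p0, accepting states {p0, p2} and transitions p0: a→p1, b→p2, c→p1; p1: a→p1, b→p1, c→p1; p2: a→p2, b→p1, c→p1.
Exploring the product automaton P × Q from the start pair (p0, 2), following both machines on each input symbol, reaches 5 state pairs: (p0, 2), (p1, 3), (p2, 0), (p2, 4), (p2, 1).
P accepts in {p0, p2} and Q accepts in {0, 1, 2, 4}. In every reachable pair the two components are either both accepting — (p0, 2), (p2, 0), (p2, 4), (p2, 1) — or both non-accepting, so no string is accepted by exactly one of the machines: L(P) \ L(Q) and L(Q) \ L(P) are both empty.
Hence every string is accepted by P iff it is accepted by Q, and the two languages coincide.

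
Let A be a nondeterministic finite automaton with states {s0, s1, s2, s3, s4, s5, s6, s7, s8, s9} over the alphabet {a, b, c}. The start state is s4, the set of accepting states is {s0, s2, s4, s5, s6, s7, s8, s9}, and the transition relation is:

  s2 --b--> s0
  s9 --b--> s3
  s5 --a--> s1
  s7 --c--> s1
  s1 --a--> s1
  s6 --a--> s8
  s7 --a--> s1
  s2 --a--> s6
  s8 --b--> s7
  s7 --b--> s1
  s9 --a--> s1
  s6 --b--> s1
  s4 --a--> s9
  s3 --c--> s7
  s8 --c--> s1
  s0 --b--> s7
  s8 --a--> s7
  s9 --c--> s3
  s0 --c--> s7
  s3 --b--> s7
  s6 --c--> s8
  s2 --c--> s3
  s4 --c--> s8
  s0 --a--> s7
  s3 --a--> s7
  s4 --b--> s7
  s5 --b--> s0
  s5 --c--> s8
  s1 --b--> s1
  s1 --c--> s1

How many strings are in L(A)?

The useful subgraph on states {s3, s4, s7, s8, s9} is acyclic, so L(A) is finite; the longest accepting path visits 4 useful states, giving maximum string length 3.
Counting accepting paths from s4 by length: 1 of length 0, 3 of length 1, 2 of length 2, 6 of length 3. Total 12.

12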